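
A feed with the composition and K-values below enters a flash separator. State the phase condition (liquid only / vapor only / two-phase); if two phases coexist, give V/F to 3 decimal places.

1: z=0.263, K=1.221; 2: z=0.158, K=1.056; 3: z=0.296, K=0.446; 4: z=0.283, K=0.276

liquid only

ΣzᵢKᵢ = 0.698; Σzᵢ/Kᵢ = 2.054.
Since ΣzᵢKᵢ < 1 the mixture is below its bubble point — single liquid phase.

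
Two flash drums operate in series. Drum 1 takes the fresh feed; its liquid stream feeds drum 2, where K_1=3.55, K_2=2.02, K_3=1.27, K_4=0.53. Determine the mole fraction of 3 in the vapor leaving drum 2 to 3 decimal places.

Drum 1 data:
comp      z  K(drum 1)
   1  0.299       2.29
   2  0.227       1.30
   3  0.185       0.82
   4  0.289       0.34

y_3 (drum 2) = 0.209

Drum 1:
Rachford–Rice: g(ψ₁) = Σ zᵢ(Kᵢ−1)/(1+ψ₁(Kᵢ−1)) = 0.
Feasibility: ΣzᵢKᵢ = 1.230, Σzᵢ/Kᵢ = 1.381 — both > 1, two phases present.
Iterate (Newton) starting at ψ₁ = 0.52:
  ψ₁ = 0.520: g = -0.0374, g' = -0.493 → ψ₁ = 0.444
  ψ₁ = 0.444: g = -0.0007, g' = -0.476 → ψ₁ = 0.443
Converged at ψ₁ = 0.443.
Drum-1 compositions:
  1: x = 0.190, y = 0.436
  2: x = 0.200, y = 0.261
  3: x = 0.201, y = 0.165
  4: x = 0.408, y = 0.139
Drum-2 feed = drum-1 liquid: z₂ = (0.1903, 0.2004, 0.2010, 0.4083).
Drum 2:
Let ψ₂ = V/F and solve Σ zᵢ(Kᵢ−1)/(1+ψ₂(Kᵢ−1)) = 0.
Check two-phase: ΣzᵢKᵢ = 1.552 > 1 and Σzᵢ/Kᵢ = 1.081 > 1, so g(0) = 0.552 > 0 and g(1) = -0.081 < 0.
Iterate (Newton) starting at ψ₂ = 0.33:
  ψ₂ = 0.330: g = 0.2392, g' = -0.620 → ψ₂ = 0.716
  ψ₂ = 0.716: g = 0.0463, g' = -0.440 → ψ₂ = 0.821
Converged at ψ₂ = 0.821.
  1: x = 0.062, y = 0.218
  2: x = 0.109, y = 0.220
  3: x = 0.165, y = 0.209
  4: x = 0.665, y = 0.352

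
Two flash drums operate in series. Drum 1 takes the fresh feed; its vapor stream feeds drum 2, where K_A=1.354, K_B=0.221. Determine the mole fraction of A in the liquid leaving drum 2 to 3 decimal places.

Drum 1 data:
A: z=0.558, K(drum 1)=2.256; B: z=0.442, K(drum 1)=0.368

x_A (drum 2) = 0.688

Drum 1:
Material balance + equilibrium reduce to Σ zᵢ(Kᵢ−1)/(1+ψ₁(Kᵢ−1)) = 0.
Feasibility: ΣzᵢKᵢ = 1.422, Σzᵢ/Kᵢ = 1.448 — both > 1, two phases present.
Iterate (Newton) starting at ψ₁ = 0.62:
  ψ₁ = 0.620: g = -0.0653, g' = -0.756 → ψ₁ = 0.534
  ψ₁ = 0.534: g = -0.0018, g' = -0.717 → ψ₁ = 0.531
Converged at ψ₁ = 0.531.
Drum-1 compositions:
  A: x = 0.335, y = 0.755
  B: x = 0.665, y = 0.245
Drum-2 feed = drum-1 vapor: z₂ = (0.7552, 0.2448).
Drum 2:
Binary case is linear: z₁(K₁−1)(1+ψ₂(K₂−1)) + z₂(K₂−1)(1+ψ₂(K₁−1)) = 0
⇒ ψ₂ = [z₁(K₁−1)+z₂(K₂−1)] / [−(K₁−1)(K₂−1)] = 0.0766/0.2758 = 0.278
  A: x = 0.688, y = 0.931
  B: x = 0.312, y = 0.069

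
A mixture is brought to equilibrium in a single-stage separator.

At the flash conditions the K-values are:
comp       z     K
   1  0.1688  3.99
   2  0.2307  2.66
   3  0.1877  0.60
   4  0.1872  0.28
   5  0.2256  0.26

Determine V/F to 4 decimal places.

V/F = 0.3463

Material balance + equilibrium reduce to Σ zᵢ(Kᵢ−1)/(1+V/F(Kᵢ−1)) = 0.
Check two-phase: ΣzᵢKᵢ = 1.5109 > 1 and Σzᵢ/Kᵢ = 1.9781 > 1, so g(0) = 0.5109 > 0 and g(1) = -0.9781 < 0.
Newton–Raphson from V/F = 0.5:
  V/F = 0.5000: g = -0.15788, g' = -1.0274 → V/F = 0.3463
Converged at V/F = 0.3463.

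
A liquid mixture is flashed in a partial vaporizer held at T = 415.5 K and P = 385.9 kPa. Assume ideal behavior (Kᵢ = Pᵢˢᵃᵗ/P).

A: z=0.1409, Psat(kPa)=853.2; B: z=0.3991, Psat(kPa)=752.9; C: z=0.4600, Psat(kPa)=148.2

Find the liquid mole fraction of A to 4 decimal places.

Raoult's law: Kᵢ = Pᵢˢᵃᵗ/P = Pᵢˢᵃᵗ/385.9.
  K_A = 853.2/385.9 = 2.210935, K_B = 752.9/385.9 = 1.951024, K_C = 148.2/385.9 = 0.384037
Rachford–Rice: g(V/F) = Σ zᵢ(Kᵢ−1)/(1+V/F(Kᵢ−1)) = 0.
g(0) = ΣzᵢKᵢ − 1 = 0.2668 and g(1) = 1 − Σzᵢ/Kᵢ = -0.4661, so a root lies in (0, 1).
Iterate (Newton) starting at V/F = 0.5:
  V/F = 0.5000: g = -0.04593, g' = -0.6104 → V/F = 0.4247
  V/F = 0.4247: g = -0.00072, g' = -0.5934 → V/F = 0.4235
Converged at V/F = 0.4235.
Compositions from xᵢ = zᵢ/(1+V/F(Kᵢ−1)), yᵢ = Kᵢxᵢ:
  A: x = 0.0931, y = 0.2059
  B: x = 0.2845, y = 0.5551
  C: x = 0.6224, y = 0.2390

x_A = 0.0931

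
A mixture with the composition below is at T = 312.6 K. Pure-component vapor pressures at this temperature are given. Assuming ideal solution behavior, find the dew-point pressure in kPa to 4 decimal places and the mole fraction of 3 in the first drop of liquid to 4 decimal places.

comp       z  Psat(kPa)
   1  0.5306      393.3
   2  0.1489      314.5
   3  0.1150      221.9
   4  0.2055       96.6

At the dew point ψ → 1, so Σzᵢ/Kᵢ = 1 with Kᵢ = Pᵢˢᵃᵗ/P ⇒ 1/P = Σzᵢ/Pᵢˢᵃᵗ.
1/P = 0.5306/393.3 + 0.1489/314.5 + 0.1150/221.9 + 0.2055/96.6 = 0.0044681 ⇒ P = 223.8074 kPa
xᵢ = zᵢP/Pᵢˢᵃᵗ ⇒ x_3 = 0.1150·223.8074/221.9 = 0.1160

Pdew = 223.8074 kPa, x_3 = 0.1160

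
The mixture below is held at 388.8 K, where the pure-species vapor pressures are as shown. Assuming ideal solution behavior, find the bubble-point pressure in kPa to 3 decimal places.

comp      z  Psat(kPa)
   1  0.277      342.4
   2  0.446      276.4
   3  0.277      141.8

At the bubble point ψ → 0, so ΣzᵢKᵢ = 1 with Kᵢ = Pᵢˢᵃᵗ/P ⇒ P = ΣzᵢPᵢˢᵃᵗ.
P = 0.277·342.4 + 0.446·276.4 + 0.277·141.8 = 257.398 kPa

Pbub = 257.398 kPa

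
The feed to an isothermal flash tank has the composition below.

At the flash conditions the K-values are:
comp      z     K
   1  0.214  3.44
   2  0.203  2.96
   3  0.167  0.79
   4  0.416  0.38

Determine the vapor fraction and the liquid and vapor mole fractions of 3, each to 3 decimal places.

Let ψ = V/F and solve Σ zᵢ(Kᵢ−1)/(1+ψ(Kᵢ−1)) = 0.
Feasibility: ΣzᵢKᵢ = 1.627, Σzᵢ/Kᵢ = 1.437 — both > 1, two phases present.
Newton–Raphson from ψ = 0.45:
  ψ = 0.450: g = 0.0638, g' = -0.826 → ψ = 0.527
  ψ = 0.527: g = 0.0014, g' = -0.795 → ψ = 0.529
Converged at ψ = 0.529.
Compositions from xᵢ = zᵢ/(1+ψ(Kᵢ−1)), yᵢ = Kᵢxᵢ:
  1: x = 0.093, y = 0.321
  2: x = 0.100, y = 0.295
  3: x = 0.188, y = 0.148
  4: x = 0.619, y = 0.235

ψ = 0.529, x_3 = 0.188, y_3 = 0.148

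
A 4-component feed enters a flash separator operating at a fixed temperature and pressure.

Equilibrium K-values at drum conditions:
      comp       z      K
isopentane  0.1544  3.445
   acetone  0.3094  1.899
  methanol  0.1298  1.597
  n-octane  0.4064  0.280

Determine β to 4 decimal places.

β = 0.4573

Rachford–Rice: g(β) = Σ zᵢ(Kᵢ−1)/(1+β(Kᵢ−1)) = 0.
Check two-phase: ΣzᵢKᵢ = 1.4405 > 1 and Σzᵢ/Kᵢ = 1.7405 > 1, so g(0) = 0.4405 > 0 and g(1) = -0.7405 < 0.
Newton–Raphson from β = 0.5:
  β = 0.5000: g = -0.03577, g' = -0.8477 → β = 0.4578
  β = 0.4578: g = -0.00044, g' = -0.8283 → β = 0.4573
Converged at β = 0.4573.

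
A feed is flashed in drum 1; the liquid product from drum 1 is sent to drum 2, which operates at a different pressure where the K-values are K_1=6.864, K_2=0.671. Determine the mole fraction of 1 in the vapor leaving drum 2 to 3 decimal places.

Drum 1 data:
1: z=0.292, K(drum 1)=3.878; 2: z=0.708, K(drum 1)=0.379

Drum 1:
Let ψ₁ = V/F and solve Σ zᵢ(Kᵢ−1)/(1+ψ₁(Kᵢ−1)) = 0.
Check two-phase: ΣzᵢKᵢ = 1.401 > 1 and Σzᵢ/Kᵢ = 1.943 > 1, so g(0) = 0.401 > 0 and g(1) = -0.943 < 0.
Iterate (Newton) starting at ψ₁ = 0.5:
  ψ₁ = 0.500: g = -0.2931, g' = -0.981 → ψ₁ = 0.201
  ψ₁ = 0.201: g = 0.0298, g' = -1.327 → ψ₁ = 0.224
Converged at ψ₁ = 0.224.
Drum-1 compositions:
  1: x = 0.177, y = 0.688
  2: x = 0.823, y = 0.312
Drum-2 feed = drum-1 liquid: z₂ = (0.1775, 0.8225).
Drum 2:
Let ψ₂ = V/F and solve Σ zᵢ(Kᵢ−1)/(1+ψ₂(Kᵢ−1)) = 0.
Check two-phase: ΣzᵢKᵢ = 1.770 > 1 and Σzᵢ/Kᵢ = 1.252 > 1, so g(0) = 0.770 > 0 and g(1) = -0.252 < 0.
Binary case is linear: z₁(K₁−1)(1+ψ₂(K₂−1)) + z₂(K₂−1)(1+ψ₂(K₁−1)) = 0
⇒ ψ₂ = [z₁(K₁−1)+z₂(K₂−1)] / [−(K₁−1)(K₂−1)] = 0.7701/1.9293 = 0.399
  1: x = 0.053, y = 0.365
  2: x = 0.947, y = 0.635

y_1 (drum 2) = 0.365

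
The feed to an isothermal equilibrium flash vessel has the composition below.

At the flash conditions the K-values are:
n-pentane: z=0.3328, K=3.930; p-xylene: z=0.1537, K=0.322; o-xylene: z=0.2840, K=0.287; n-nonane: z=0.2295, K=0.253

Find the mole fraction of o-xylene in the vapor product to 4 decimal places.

y_o-xylene = 0.0980

Material balance + equilibrium reduce to Σ zᵢ(Kᵢ−1)/(1+V/F(Kᵢ−1)) = 0.
g(0) = ΣzᵢKᵢ − 1 = 0.4970 and g(1) = 1 − Σzᵢ/Kᵢ = -1.4587, so a root lies in (0, 1).
Newton iteration, V/F⁰ = 0.5:
  V/F = 0.5000: g = -0.35039, g' = -1.3068 → V/F = 0.2319
  V/F = 0.2319: g = 0.00702, g' = -1.5070 → V/F = 0.2365
  V/F = 0.2365: g = 0.00003, g' = -1.4948 → V/F = 0.2366
Converged at V/F = 0.2366.
Compositions from xᵢ = zᵢ/(1+V/F(Kᵢ−1)), yᵢ = Kᵢxᵢ:
  n-pentane: x = 0.1966, y = 0.7725
  p-xylene: x = 0.1831, y = 0.0589
  o-xylene: x = 0.3416, y = 0.0980
  n-nonane: x = 0.2788, y = 0.0705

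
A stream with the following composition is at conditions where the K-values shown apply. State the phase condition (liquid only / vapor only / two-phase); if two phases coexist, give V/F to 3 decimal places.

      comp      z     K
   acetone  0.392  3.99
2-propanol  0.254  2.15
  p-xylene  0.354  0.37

ΣzᵢKᵢ = 2.241; Σzᵢ/Kᵢ = 1.173.
Both exceed 1, so a two-phase solution exists.
Rachford–Rice: g(ψ) = Σ zᵢ(Kᵢ−1)/(1+ψ(Kᵢ−1)) = 0.
Newton iteration, ψ⁰ = 0.43:
  ψ = 0.430: g = 0.4024, g' = -1.085 → ψ = 0.801
  ψ = 0.801: g = 0.0474, g' = -0.967 → ψ = 0.850
  ψ = 0.850: g = -0.0011, g' = -1.016 → ψ = 0.849
Converged at ψ = 0.849.

two-phase, V/F = 0.849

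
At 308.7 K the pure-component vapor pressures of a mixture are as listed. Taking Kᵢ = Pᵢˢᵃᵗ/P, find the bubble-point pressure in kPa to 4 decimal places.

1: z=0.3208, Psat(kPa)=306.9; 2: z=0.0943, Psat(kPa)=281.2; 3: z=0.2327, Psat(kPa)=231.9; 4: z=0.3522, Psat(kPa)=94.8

At the bubble point ψ → 0, so ΣzᵢKᵢ = 1 with Kᵢ = Pᵢˢᵃᵗ/P ⇒ P = ΣzᵢPᵢˢᵃᵗ.
P = 0.3208·306.9 + 0.0943·281.2 + 0.2327·231.9 + 0.3522·94.8 = 212.3224 kPa

Pbub = 212.3224 kPa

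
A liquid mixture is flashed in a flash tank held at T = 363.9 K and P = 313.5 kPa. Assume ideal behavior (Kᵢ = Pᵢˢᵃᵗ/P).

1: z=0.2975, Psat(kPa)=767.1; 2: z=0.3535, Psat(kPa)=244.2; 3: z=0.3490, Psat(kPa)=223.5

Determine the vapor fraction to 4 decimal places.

ψ = 0.6823

Raoult's law: Kᵢ = Pᵢˢᵃᵗ/P = Pᵢˢᵃᵗ/313.5.
  K_1 = 767.1/313.5 = 2.446890, K_2 = 244.2/313.5 = 0.778947, K_3 = 223.5/313.5 = 0.712919
Newton iteration, ψ⁰ = 0.7:
  ψ = 0.7000: g = -0.00398, g' = -0.2230 → ψ = 0.6821
  ψ = 0.6821: g = 0.00003, g' = -0.2262 → ψ = 0.6823
Converged at ψ = 0.6823.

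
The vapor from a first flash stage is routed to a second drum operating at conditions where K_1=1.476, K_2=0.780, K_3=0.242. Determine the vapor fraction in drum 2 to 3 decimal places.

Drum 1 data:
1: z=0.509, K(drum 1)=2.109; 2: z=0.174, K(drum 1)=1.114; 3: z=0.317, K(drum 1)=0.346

V/F (drum 2) = 0.422

Drum 1:
Rachford–Rice: g(ψ₁) = Σ zᵢ(Kᵢ−1)/(1+ψ₁(Kᵢ−1)) = 0.
Check two-phase: ΣzᵢKᵢ = 1.377 > 1 and Σzᵢ/Kᵢ = 1.314 > 1, so g(0) = 0.377 > 0 and g(1) = -0.314 < 0.
Newton iteration, ψ₁⁰ = 0.5:
  ψ₁ = 0.500: g = 0.0738, g' = -0.560 → ψ₁ = 0.632
  ψ₁ = 0.632: g = -0.0029, g' = -0.612 → ψ₁ = 0.627
Converged at ψ₁ = 0.627.
Drum-1 compositions:
  1: x = 0.300, y = 0.633
  2: x = 0.162, y = 0.181
  3: x = 0.537, y = 0.186
Drum-2 feed = drum-1 vapor: z₂ = (0.6332, 0.1809, 0.1859).
Drum 2:
Rachford–Rice: g(ψ₂) = Σ zᵢ(Kᵢ−1)/(1+ψ₂(Kᵢ−1)) = 0.
Feasibility: ΣzᵢKᵢ = 1.121, Σzᵢ/Kᵢ = 1.429 — both > 1, two phases present.
Newton iteration, ψ₂⁰ = 0.5:
  ψ₂ = 0.500: g = -0.0282, g' = -0.382 → ψ₂ = 0.426
  ψ₂ = 0.426: g = -0.0015, g' = -0.343 → ψ₂ = 0.422
Converged at ψ₂ = 0.422.
  1: x = 0.527, y = 0.778
  2: x = 0.199, y = 0.156
  3: x = 0.273, y = 0.066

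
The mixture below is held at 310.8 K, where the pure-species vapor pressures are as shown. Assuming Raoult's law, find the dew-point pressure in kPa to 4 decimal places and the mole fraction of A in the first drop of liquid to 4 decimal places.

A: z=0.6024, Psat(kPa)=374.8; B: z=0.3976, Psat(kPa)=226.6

At the dew point ψ → 1, so Σzᵢ/Kᵢ = 1 with Kᵢ = Pᵢˢᵃᵗ/P ⇒ 1/P = Σzᵢ/Pᵢˢᵃᵗ.
1/P = 0.6024/374.8 + 0.3976/226.6 = 0.0033619 ⇒ P = 297.4516 kPa
xᵢ = zᵢP/Pᵢˢᵃᵗ ⇒ x_A = 0.6024·297.4516/374.8 = 0.4781

Pdew = 297.4516 kPa, x_A = 0.4781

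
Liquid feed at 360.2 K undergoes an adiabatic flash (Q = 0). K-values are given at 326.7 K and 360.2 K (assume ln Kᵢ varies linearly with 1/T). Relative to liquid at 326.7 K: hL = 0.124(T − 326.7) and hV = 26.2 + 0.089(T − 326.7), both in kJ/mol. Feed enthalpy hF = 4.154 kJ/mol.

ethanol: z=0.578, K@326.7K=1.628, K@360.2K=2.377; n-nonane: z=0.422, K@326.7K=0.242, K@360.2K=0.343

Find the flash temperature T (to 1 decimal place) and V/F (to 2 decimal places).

Adiabatic flash: solve Rachford–Rice at each trial T, then check hF = ψ·hV(T) + (1−ψ)·hL(T).
  T = 326.7 K: K = (1.628, 0.242), RR gives ψ = 0.091, H_out = 2.373 kJ/mol
  T = 360.2 K: K = (2.377, 0.343), RR gives ψ = 0.573, H_out = 18.502 kJ/mol
  T = 343.4 K: K = (1.984, 0.290), RR gives ψ = 0.386, H_out = 11.954 kJ/mol
  T = 335.0 K: K = (1.801, 0.266), RR gives ψ = 0.260, H_out = 7.765 kJ/mol
  T = 330.9 K: K = (1.714, 0.254), RR gives ψ = 0.184, H_out = 5.309 kJ/mol
  T = 328.8 K: K = (1.671, 0.248), RR gives ψ = 0.139, H_out = 3.904 kJ/mol
Linear interpolation between T = 328.8 (H_out = 3.904) and T = 330.9 (H_out = 5.309) on hF = 4.154 gives T ≈ 329.2 K, at which ψ = 0.15.

T = 329.2 K, V/F = 0.15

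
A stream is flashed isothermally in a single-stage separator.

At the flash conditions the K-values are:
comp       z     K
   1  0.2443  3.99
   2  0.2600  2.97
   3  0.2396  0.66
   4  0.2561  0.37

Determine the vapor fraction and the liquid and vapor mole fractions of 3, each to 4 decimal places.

ψ = 0.7713, x_3 = 0.3248, y_3 = 0.2143

Material balance + equilibrium reduce to Σ zᵢ(Kᵢ−1)/(1+ψ(Kᵢ−1)) = 0.
g(0) = ΣzᵢKᵢ − 1 = 0.9999 and g(1) = 1 − Σzᵢ/Kᵢ = -0.2040, so a root lies in (0, 1).
Iterate (Newton) starting at ψ = 0.42:
  ψ = 0.4200: g = 0.28967, g' = -0.9570 → ψ = 0.7227
  ψ = 0.7227: g = 0.03823, g' = -0.7816 → ψ = 0.7716
  ψ = 0.7716: g = -0.00026, g' = -0.7944 → ψ = 0.7713
Converged at ψ = 0.7713.
Compositions from xᵢ = zᵢ/(1+ψ(Kᵢ−1)), yᵢ = Kᵢxᵢ:
  1: x = 0.0739, y = 0.2948
  2: x = 0.1032, y = 0.3065
  3: x = 0.3248, y = 0.2143
  4: x = 0.4981, y = 0.1843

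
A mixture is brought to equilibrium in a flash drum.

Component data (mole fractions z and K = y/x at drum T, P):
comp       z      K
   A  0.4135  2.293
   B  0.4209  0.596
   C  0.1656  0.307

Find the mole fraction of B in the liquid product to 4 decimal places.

x_B = 0.4980

Let β = V/F and solve Σ zᵢ(Kᵢ−1)/(1+β(Kᵢ−1)) = 0.
Check two-phase: ΣzᵢKᵢ = 1.2499 > 1 and Σzᵢ/Kᵢ = 1.4260 > 1, so g(0) = 0.2499 > 0 and g(1) = -0.4260 < 0.
Newton–Raphson from β = 0.5:
  β = 0.5000: g = -0.06397, g' = -0.5491 → β = 0.3835
  β = 0.3835: g = -0.00009, g' = -0.5527 → β = 0.3833
Converged at β = 0.3833.
Compositions from xᵢ = zᵢ/(1+β(Kᵢ−1)), yᵢ = Kᵢxᵢ:
  A: x = 0.2765, y = 0.6339
  B: x = 0.4980, y = 0.2968
  C: x = 0.2255, y = 0.0692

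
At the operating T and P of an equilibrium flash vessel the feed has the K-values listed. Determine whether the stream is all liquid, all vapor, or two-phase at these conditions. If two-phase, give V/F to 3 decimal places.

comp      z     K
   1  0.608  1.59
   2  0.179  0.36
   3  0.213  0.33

ΣzᵢKᵢ = 1.101; Σzᵢ/Kᵢ = 1.525.
Both exceed 1, so a two-phase solution exists.
Let ψ = V/F and solve Σ zᵢ(Kᵢ−1)/(1+ψ(Kᵢ−1)) = 0.
Iterate (Newton) starting at ψ = 0.5:
  ψ = 0.500: g = -0.1061, g' = -0.501 → ψ = 0.288
  ψ = 0.288: g = -0.0108, g' = -0.412 → ψ = 0.262
Converged at ψ = 0.262.

two-phase, V/F = 0.262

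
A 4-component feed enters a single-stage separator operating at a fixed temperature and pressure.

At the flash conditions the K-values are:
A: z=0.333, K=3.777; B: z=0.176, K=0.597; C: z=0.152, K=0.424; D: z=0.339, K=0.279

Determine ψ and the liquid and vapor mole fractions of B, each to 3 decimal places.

Material balance + equilibrium reduce to Σ zᵢ(Kᵢ−1)/(1+ψ(Kᵢ−1)) = 0.
Feasibility: ΣzᵢKᵢ = 1.522, Σzᵢ/Kᵢ = 1.957 — both > 1, two phases present.
Newton iteration, ψ⁰ = 0.68:
  ψ = 0.680: g = -0.4010, g' = -1.177 → ψ = 0.339
  ψ = 0.339: g = -0.0383, g' = -1.106 → ψ = 0.305
Converged at ψ = 0.305.
Compositions from xᵢ = zᵢ/(1+ψ(Kᵢ−1)), yᵢ = Kᵢxᵢ:
  A: x = 0.180, y = 0.681
  B: x = 0.201, y = 0.120
  C: x = 0.184, y = 0.078
  D: x = 0.435, y = 0.121

ψ = 0.305, x_B = 0.201, y_B = 0.120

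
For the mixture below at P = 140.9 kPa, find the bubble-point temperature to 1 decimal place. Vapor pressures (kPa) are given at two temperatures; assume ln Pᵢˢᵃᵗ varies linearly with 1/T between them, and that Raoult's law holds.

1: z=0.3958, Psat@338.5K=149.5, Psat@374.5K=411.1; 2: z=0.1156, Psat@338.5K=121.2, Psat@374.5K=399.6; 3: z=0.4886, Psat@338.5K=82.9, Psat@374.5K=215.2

Bubble-point temperature: ΣzᵢPᵢˢᵃᵗ(T) = P. Interpolate ln Pᵢˢᵃᵗ = aᵢ + bᵢ/T.
  T = 338.5 K: ΣzᵢPᵢˢᵃᵗ = 113.69 kPa
  T = 374.5 K: ΣzᵢPᵢˢᵃᵗ = 314.05 kPa
  T = 356.5 K: ΣzᵢPᵢˢᵃᵗ = 193.73 kPa
  T = 347.5 K: ΣzᵢPᵢˢᵃᵗ = 149.41 kPa
  T = 343.0 K: ΣzᵢPᵢˢᵃᵗ = 130.56 kPa
  T = 345.2 K: ΣzᵢPᵢˢᵃᵗ = 139.52 kPa
Interpolating between 345.2 K and 347.5 K gives T ≈ 345.5 K.

T = 345.5 K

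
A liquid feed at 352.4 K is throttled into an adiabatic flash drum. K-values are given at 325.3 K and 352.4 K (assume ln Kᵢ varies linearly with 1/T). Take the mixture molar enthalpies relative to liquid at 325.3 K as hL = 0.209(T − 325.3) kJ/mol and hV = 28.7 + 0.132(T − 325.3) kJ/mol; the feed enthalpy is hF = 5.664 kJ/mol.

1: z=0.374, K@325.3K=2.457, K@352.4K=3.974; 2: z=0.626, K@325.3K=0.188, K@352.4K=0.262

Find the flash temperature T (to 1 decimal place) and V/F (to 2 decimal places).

T = 333.7 K, V/F = 0.14

Adiabatic flash: solve Rachford–Rice at each trial T, then check hF = ψ·hV(T) + (1−ψ)·hL(T).
  T = 325.3 K: K = (2.457, 0.188), RR gives ψ = 0.031, H_out = 0.888 kJ/mol
  T = 352.4 K: K = (3.974, 0.262), RR gives ψ = 0.296, H_out = 13.549 kJ/mol
  T = 338.9 K: K = (3.158, 0.224), RR gives ψ = 0.192, H_out = 8.140 kJ/mol
  T = 332.1 K: K = (2.793, 0.205), RR gives ψ = 0.121, H_out = 4.843 kJ/mol
  T = 335.5 K: K = (2.971, 0.214), RR gives ψ = 0.159, H_out = 6.556 kJ/mol
  T = 333.8 K: K = (2.881, 0.210), RR gives ψ = 0.141, H_out = 5.718 kJ/mol
Linear interpolation between T = 332.1 (H_out = 4.843) and T = 333.8 (H_out = 5.718) on hF = 5.664 gives T ≈ 333.7 K, at which ψ = 0.14.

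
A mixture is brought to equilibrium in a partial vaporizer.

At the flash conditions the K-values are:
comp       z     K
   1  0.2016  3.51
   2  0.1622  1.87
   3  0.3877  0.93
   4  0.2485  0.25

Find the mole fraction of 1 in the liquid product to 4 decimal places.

x_1 = 0.0899

Rachford–Rice: g(V/F) = Σ zᵢ(Kᵢ−1)/(1+V/F(Kᵢ−1)) = 0.
g(0) = ΣzᵢKᵢ − 1 = 0.4336 and g(1) = 1 − Σzᵢ/Kᵢ = -0.5551, so a root lies in (0, 1).
Iterate (Newton) starting at V/F = 0.38:
  V/F = 0.3800: g = 0.07650, g' = -0.6775 → V/F = 0.4929
  V/F = 0.4929: g = 0.00115, g' = -0.6678 → V/F = 0.4946
Converged at V/F = 0.4946.
Compositions from xᵢ = zᵢ/(1+V/F(Kᵢ−1)), yᵢ = Kᵢxᵢ:
  1: x = 0.0899, y = 0.3157
  2: x = 0.1134, y = 0.2121
  3: x = 0.4016, y = 0.3735
  4: x = 0.3951, y = 0.0988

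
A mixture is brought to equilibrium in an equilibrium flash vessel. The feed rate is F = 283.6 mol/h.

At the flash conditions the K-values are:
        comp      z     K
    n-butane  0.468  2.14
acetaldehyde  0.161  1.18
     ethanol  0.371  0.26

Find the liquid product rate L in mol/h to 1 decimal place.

Rachford–Rice: g(ψ) = Σ zᵢ(Kᵢ−1)/(1+ψ(Kᵢ−1)) = 0.
Feasibility: ΣzᵢKᵢ = 1.288, Σzᵢ/Kᵢ = 1.782 — both > 1, two phases present.
Newton iteration, ψ⁰ = 0.42:
  ψ = 0.420: g = -0.0106, g' = -0.710 → ψ = 0.405
Converged at ψ = 0.405.
Then V = ψ·F = 0.4050·283.6 = 114.8 mol/h and L = F − V = 168.8 mol/h.

L = 168.8 mol/h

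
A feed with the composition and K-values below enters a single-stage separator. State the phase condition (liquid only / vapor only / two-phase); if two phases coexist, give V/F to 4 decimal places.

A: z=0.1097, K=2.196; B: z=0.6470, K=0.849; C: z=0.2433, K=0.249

liquid only

ΣzᵢKᵢ = 0.8508; Σzᵢ/Kᵢ = 1.7891.
Since ΣzᵢKᵢ < 1 the mixture is below its bubble point — single liquid phase.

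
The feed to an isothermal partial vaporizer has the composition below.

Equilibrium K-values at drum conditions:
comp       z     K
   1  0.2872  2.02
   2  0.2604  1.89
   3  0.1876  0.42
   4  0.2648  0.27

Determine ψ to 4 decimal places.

Let ψ = V/F and solve Σ zᵢ(Kᵢ−1)/(1+ψ(Kᵢ−1)) = 0.
Check two-phase: ΣzᵢKᵢ = 1.2226 > 1 and Σzᵢ/Kᵢ = 1.7074 > 1, so g(0) = 0.2226 > 0 and g(1) = -0.7074 < 0.
Iterate (Newton) starting at ψ = 0.5:
  ψ = 0.5000: g = -0.10328, g' = -0.7050 → ψ = 0.3535
  ψ = 0.3535: g = -0.00581, g' = -0.6370 → ψ = 0.3444
Converged at ψ = 0.3444.

ψ = 0.3444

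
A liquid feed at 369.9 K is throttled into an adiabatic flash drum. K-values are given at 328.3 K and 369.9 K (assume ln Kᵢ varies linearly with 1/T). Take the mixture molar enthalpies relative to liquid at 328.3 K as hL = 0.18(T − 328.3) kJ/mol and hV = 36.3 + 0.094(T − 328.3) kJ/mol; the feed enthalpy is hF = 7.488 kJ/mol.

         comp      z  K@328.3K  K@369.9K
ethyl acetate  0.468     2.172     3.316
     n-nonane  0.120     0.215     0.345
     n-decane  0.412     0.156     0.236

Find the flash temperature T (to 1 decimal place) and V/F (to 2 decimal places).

T = 335.0 K, V/F = 0.18

Adiabatic flash: solve Rachford–Rice at each trial T, then check hF = ψ·hV(T) + (1−ψ)·hL(T).
  T = 328.3 K: K = (2.172, 0.215, 0.156), RR gives ψ = 0.109, H_out = 3.972 kJ/mol
  T = 369.9 K: K = (3.316, 0.345, 0.236), RR gives ψ = 0.402, H_out = 20.650 kJ/mol
  T = 349.1 K: K = (2.718, 0.276, 0.194), RR gives ψ = 0.284, H_out = 13.561 kJ/mol
  T = 338.7 K: K = (2.438, 0.245, 0.175), RR gives ψ = 0.208, H_out = 9.236 kJ/mol
  T = 333.5 K: K = (2.303, 0.230, 0.165), RR gives ψ = 0.162, H_out = 6.753 kJ/mol
  T = 336.1 K: K = (2.370, 0.237, 0.170), RR gives ψ = 0.186, H_out = 8.027 kJ/mol
  T = 334.8 K: K = (2.337, 0.233, 0.168), RR gives ψ = 0.174, H_out = 7.398 kJ/mol
Linear interpolation between T = 334.8 (H_out = 7.398) and T = 336.1 (H_out = 8.027) on hF = 7.488 gives T ≈ 335.0 K, at which ψ = 0.18.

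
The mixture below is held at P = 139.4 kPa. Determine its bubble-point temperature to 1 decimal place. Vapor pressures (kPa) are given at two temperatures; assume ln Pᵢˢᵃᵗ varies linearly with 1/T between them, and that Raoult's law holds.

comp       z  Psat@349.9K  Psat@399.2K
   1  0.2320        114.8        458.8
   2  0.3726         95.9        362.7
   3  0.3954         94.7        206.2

Bubble-point temperature: ΣzᵢPᵢˢᵃᵗ(T) = P. Interpolate ln Pᵢˢᵃᵗ = aᵢ + bᵢ/T.
  T = 349.9 K: ΣzᵢPᵢˢᵃᵗ = 99.81 kPa
  T = 399.2 K: ΣzᵢPᵢˢᵃᵗ = 323.12 kPa
  T = 374.5 K: ΣzᵢPᵢˢᵃᵗ = 184.79 kPa
  T = 362.2 K: ΣzᵢPᵢˢᵃᵗ = 136.88 kPa
  T = 368.4 K: ΣzᵢPᵢˢᵃᵗ = 159.54 kPa
  T = 365.3 K: ΣzᵢPᵢˢᵃᵗ = 147.85 kPa
  T = 363.8 K: ΣzᵢPᵢˢᵃᵗ = 142.45 kPa
Interpolating between 362.2 K and 363.8 K gives T ≈ 362.9 K.

T = 362.9 K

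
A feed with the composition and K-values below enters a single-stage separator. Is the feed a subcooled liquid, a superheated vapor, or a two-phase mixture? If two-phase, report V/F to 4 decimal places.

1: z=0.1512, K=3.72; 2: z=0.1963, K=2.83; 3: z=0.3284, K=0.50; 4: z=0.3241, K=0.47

ΣzᵢKᵢ = 1.4345; Σzᵢ/Kᵢ = 1.4564.
Both exceed 1, so a two-phase solution exists.
Material balance + equilibrium reduce to Σ zᵢ(Kᵢ−1)/(1+ψ(Kᵢ−1)) = 0.
Newton–Raphson from ψ = 0.5:
  ψ = 0.5000: g = -0.09079, g' = -0.6946 → ψ = 0.3693
  ψ = 0.3693: g = 0.00457, g' = -0.7767 → ψ = 0.3752
Converged at ψ = 0.3752.

two-phase, V/F = 0.3752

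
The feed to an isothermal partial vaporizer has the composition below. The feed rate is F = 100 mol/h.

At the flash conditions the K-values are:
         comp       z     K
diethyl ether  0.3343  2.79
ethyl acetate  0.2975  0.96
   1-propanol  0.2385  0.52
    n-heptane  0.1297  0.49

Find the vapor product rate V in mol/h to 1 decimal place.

Material balance + equilibrium reduce to Σ zᵢ(Kᵢ−1)/(1+V/F(Kᵢ−1)) = 0.
Feasibility: ΣzᵢKᵢ = 1.4059, Σzᵢ/Kᵢ = 1.1531 — both > 1, two phases present.
Newton–Raphson from V/F = 0.67:
  V/F = 0.6700: g = -0.00937, g' = -0.4192 → V/F = 0.6476
  V/F = 0.6476: g = 0.00002, g' = -0.4212 → V/F = 0.6477
Converged at V/F = 0.6477.
Then V = V/F·F = 0.6477·100 = 64.8 mol/h and L = F − V = 35.2 mol/h.

V = 64.8 mol/h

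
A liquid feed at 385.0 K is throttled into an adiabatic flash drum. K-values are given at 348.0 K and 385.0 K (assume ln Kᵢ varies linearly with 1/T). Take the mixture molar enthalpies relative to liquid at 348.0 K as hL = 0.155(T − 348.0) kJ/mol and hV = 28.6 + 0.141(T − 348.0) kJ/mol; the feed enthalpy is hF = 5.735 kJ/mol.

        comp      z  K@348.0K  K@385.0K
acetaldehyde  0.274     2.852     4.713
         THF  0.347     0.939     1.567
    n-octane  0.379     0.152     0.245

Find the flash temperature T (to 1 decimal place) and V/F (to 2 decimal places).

Adiabatic flash: solve Rachford–Rice at each trial T, then check hF = ψ·hV(T) + (1−ψ)·hL(T).
  T = 348.0 K: K = (2.852, 0.939, 0.152), RR gives ψ = 0.158, H_out = 4.521 kJ/mol
  T = 385.0 K: K = (4.713, 1.567, 0.245), RR gives ψ = 0.546, H_out = 21.054 kJ/mol
  T = 366.5 K: K = (3.713, 1.229, 0.195), RR gives ψ = 0.380, H_out = 13.630 kJ/mol
  T = 357.2 K: K = (3.263, 1.077, 0.173), RR gives ψ = 0.278, H_out = 9.331 kJ/mol
  T = 352.6 K: K = (3.053, 1.007, 0.162), RR gives ψ = 0.221, H_out = 7.007 kJ/mol
  T = 350.3 K: K = (2.952, 0.972, 0.157), RR gives ψ = 0.190, H_out = 5.786 kJ/mol
Linear interpolation between T = 348.0 (H_out = 4.521) and T = 350.3 (H_out = 5.786) on hF = 5.735 gives T ≈ 350.2 K, at which ψ = 0.19.

T = 350.2 K, V/F = 0.19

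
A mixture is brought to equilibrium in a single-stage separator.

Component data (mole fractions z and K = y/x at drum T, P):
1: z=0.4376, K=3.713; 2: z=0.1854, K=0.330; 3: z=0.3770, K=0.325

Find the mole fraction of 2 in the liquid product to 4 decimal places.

Rachford–Rice: g(V/F) = Σ zᵢ(Kᵢ−1)/(1+V/F(Kᵢ−1)) = 0.
g(0) = ΣzᵢKᵢ − 1 = 0.8085 and g(1) = 1 − Σzᵢ/Kᵢ = -0.8397, so a root lies in (0, 1).
Newton–Raphson from V/F = 0.55:
  V/F = 0.5500: g = -0.12506, g' = -1.1618 → V/F = 0.4424
  V/F = 0.4424: g = 0.00026, g' = -1.1827 → V/F = 0.4426
Converged at V/F = 0.4426.
Compositions from xᵢ = zᵢ/(1+V/F(Kᵢ−1)), yᵢ = Kᵢxᵢ:
  1: x = 0.1988, y = 0.7383
  2: x = 0.2636, y = 0.0870
  3: x = 0.5376, y = 0.1747

x_2 = 0.2636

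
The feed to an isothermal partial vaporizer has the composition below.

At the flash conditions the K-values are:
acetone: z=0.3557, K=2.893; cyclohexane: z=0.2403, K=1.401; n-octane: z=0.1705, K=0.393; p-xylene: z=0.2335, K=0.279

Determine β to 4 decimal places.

Rachford–Rice: g(β) = Σ zᵢ(Kᵢ−1)/(1+β(Kᵢ−1)) = 0.
Feasibility: ΣzᵢKᵢ = 1.4979, Σzᵢ/Kᵢ = 1.5652 — both > 1, two phases present.
Newton iteration, β⁰ = 0.47:
  β = 0.4700: g = 0.03795, g' = -0.7850 → β = 0.5183
  β = 0.5183: g = -0.00018, g' = -0.7944 → β = 0.5181
Converged at β = 0.5181.

β = 0.5181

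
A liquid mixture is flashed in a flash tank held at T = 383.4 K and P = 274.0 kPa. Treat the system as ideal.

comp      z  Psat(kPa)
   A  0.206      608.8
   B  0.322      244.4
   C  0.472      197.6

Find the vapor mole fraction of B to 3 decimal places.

y_B = 0.298

Raoult's law: Kᵢ = Pᵢˢᵃᵗ/P = Pᵢˢᵃᵗ/274.0.
  K_A = 608.8/274.0 = 2.22190, K_B = 244.4/274.0 = 0.89197, K_C = 197.6/274.0 = 0.72117
Let β = V/F and solve Σ zᵢ(Kᵢ−1)/(1+β(Kᵢ−1)) = 0.
g(0) = ΣzᵢKᵢ − 1 = 0.085 and g(1) = 1 − Σzᵢ/Kᵢ = -0.108, so a root lies in (0, 1).
Iterate (Newton) starting at β = 0.42:
  β = 0.420: g = -0.0192, g' = -0.186 → β = 0.317
  β = 0.317: g = 0.0011, g' = -0.208 → β = 0.322
Converged at β = 0.322.
Compositions from xᵢ = zᵢ/(1+β(Kᵢ−1)), yᵢ = Kᵢxᵢ:
  A: x = 0.148, y = 0.328
  B: x = 0.334, y = 0.298
  C: x = 0.519, y = 0.374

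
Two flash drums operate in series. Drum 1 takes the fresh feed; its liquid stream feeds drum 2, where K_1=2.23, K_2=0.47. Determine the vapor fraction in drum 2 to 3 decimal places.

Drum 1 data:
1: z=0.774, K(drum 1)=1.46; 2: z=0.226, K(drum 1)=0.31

Drum 1:
Material balance + equilibrium reduce to Σ zᵢ(Kᵢ−1)/(1+ψ₁(Kᵢ−1)) = 0.
g(0) = ΣzᵢKᵢ − 1 = 0.200 and g(1) = 1 − Σzᵢ/Kᵢ = -0.259, so a root lies in (0, 1).
Newton iteration, ψ₁⁰ = 0.5:
  ψ₁ = 0.500: g = 0.0514, g' = -0.359 → ψ₁ = 0.643
  ψ₁ = 0.643: g = -0.0056, g' = -0.445 → ψ₁ = 0.631
  ψ₁ = 0.631: g = -0.0001, g' = -0.436 → ψ₁ = 0.630
Converged at ψ₁ = 0.630.
Drum-1 compositions:
  1: x = 0.600, y = 0.876
  2: x = 0.400, y = 0.124
Drum-2 feed = drum-1 liquid: z₂ = (0.6000, 0.4000).
Drum 2:
Let ψ₂ = V/F and solve Σ zᵢ(Kᵢ−1)/(1+ψ₂(Kᵢ−1)) = 0.
Check two-phase: ΣzᵢKᵢ = 1.526 > 1 and Σzᵢ/Kᵢ = 1.120 > 1, so g(0) = 0.526 > 0 and g(1) = -0.120 < 0.
Iterate (Newton) starting at ψ₂ = 0.5:
  ψ₂ = 0.500: g = 0.1685, g' = -0.556 → ψ₂ = 0.803
  ψ₂ = 0.803: g = 0.0022, g' = -0.570 → ψ₂ = 0.807
Converged at ψ₂ = 0.807.
  1: x = 0.301, y = 0.672
  2: x = 0.699, y = 0.328

V/F (drum 2) = 0.807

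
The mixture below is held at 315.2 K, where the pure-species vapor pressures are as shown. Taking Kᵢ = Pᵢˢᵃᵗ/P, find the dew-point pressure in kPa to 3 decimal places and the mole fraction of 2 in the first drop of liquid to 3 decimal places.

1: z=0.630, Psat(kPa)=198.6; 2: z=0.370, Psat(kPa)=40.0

Pdew = 80.501 kPa, x_2 = 0.745

At the dew point ψ → 1, so Σzᵢ/Kᵢ = 1 with Kᵢ = Pᵢˢᵃᵗ/P ⇒ 1/P = Σzᵢ/Pᵢˢᵃᵗ.
1/P = 0.630/198.6 + 0.370/40.0 = 0.012422 ⇒ P = 80.501 kPa
xᵢ = zᵢP/Pᵢˢᵃᵗ ⇒ x_2 = 0.370·80.501/40.0 = 0.745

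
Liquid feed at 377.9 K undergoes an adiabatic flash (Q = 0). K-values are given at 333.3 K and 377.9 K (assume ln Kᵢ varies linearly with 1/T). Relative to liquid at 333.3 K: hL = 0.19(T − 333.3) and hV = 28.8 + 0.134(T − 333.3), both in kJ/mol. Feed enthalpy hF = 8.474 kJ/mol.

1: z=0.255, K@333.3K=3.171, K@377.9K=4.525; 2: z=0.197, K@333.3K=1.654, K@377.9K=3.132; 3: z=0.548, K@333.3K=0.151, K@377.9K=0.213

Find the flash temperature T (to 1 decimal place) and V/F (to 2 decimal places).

T = 344.4 K, V/F = 0.23

Adiabatic flash: solve Rachford–Rice at each trial T, then check hF = ψ·hV(T) + (1−ψ)·hL(T).
  T = 333.3 K: K = (3.171, 1.654, 0.151), RR gives ψ = 0.151, H_out = 4.361 kJ/mol
  T = 377.9 K: K = (4.525, 3.132, 0.213), RR gives ψ = 0.381, H_out = 18.485 kJ/mol
  T = 355.6 K: K = (3.830, 2.322, 0.181), RR gives ψ = 0.287, H_out = 12.156 kJ/mol
  T = 344.5 K: K = (3.497, 1.972, 0.166), RR gives ψ = 0.227, H_out = 8.514 kJ/mol
  T = 338.9 K: K = (3.333, 1.809, 0.158), RR gives ψ = 0.191, H_out = 6.505 kJ/mol
  T = 341.7 K: K = (3.415, 1.889, 0.162), RR gives ψ = 0.209, H_out = 7.525 kJ/mol
  T = 343.1 K: K = (3.456, 1.930, 0.164), RR gives ψ = 0.218, H_out = 8.023 kJ/mol
Linear interpolation between T = 343.1 (H_out = 8.023) and T = 344.5 (H_out = 8.514) on hF = 8.474 gives T ≈ 344.4 K, at which ψ = 0.23.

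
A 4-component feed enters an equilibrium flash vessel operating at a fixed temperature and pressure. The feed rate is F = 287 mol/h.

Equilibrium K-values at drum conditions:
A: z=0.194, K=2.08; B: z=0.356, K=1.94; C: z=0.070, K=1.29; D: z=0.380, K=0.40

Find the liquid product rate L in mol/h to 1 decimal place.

L = 113.7 mol/h

Rachford–Rice: g(β) = Σ zᵢ(Kᵢ−1)/(1+β(Kᵢ−1)) = 0.
Check two-phase: ΣzᵢKᵢ = 1.336 > 1 and Σzᵢ/Kᵢ = 1.281 > 1, so g(0) = 0.336 > 0 and g(1) = -0.281 < 0.
Iterate (Newton) starting at β = 0.51:
  β = 0.510: g = 0.0505, g' = -0.526 → β = 0.606
  β = 0.606: g = -0.0011, g' = -0.552 → β = 0.604
Converged at β = 0.604.
Then V = β·F = 0.6039·287 = 173.3 mol/h and L = F − V = 113.7 mol/h.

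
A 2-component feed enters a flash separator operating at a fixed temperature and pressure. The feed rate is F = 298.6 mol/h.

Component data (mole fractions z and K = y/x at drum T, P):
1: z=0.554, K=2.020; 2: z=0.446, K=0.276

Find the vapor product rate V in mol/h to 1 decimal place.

Binary case is linear: z₁(K₁−1)(1+ψ(K₂−1)) + z₂(K₂−1)(1+ψ(K₁−1)) = 0
⇒ ψ = [z₁(K₁−1)+z₂(K₂−1)] / [−(K₁−1)(K₂−1)] = 0.2422/0.7385 = 0.328
Then V = ψ·F = 0.3279·298.6 = 97.9 mol/h and L = F − V = 200.7 mol/h.

V = 97.9 mol/h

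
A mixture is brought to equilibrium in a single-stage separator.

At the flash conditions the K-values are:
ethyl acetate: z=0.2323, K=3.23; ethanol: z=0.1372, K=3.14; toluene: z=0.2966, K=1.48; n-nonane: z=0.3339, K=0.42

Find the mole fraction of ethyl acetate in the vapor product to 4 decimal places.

Let ψ = V/F and solve Σ zᵢ(Kᵢ−1)/(1+ψ(Kᵢ−1)) = 0.
Feasibility: ΣzᵢKᵢ = 1.7603, Σzᵢ/Kᵢ = 1.1110 — both > 1, two phases present.
Newton iteration, ψ⁰ = 0.46:
  ψ = 0.4600: g = 0.25616, g' = -0.6958 → ψ = 0.8281
  ψ = 0.8281: g = 0.01711, g' = -0.6752 → ψ = 0.8535
  ψ = 0.8535: g = -0.00019, g' = -0.6906 → ψ = 0.8532
Converged at ψ = 0.8532.
Compositions from xᵢ = zᵢ/(1+ψ(Kᵢ−1)), yᵢ = Kᵢxᵢ:
  ethyl acetate: x = 0.0800, y = 0.2585
  ethanol: x = 0.0486, y = 0.1525
  toluene: x = 0.2104, y = 0.3114
  n-nonane: x = 0.6610, y = 0.2776

y_ethyl acetate = 0.2585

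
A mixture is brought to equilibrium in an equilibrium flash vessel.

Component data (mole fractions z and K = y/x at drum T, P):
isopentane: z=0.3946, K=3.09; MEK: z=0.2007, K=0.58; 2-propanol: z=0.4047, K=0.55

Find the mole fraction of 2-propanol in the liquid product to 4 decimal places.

Let ψ = V/F and solve Σ zᵢ(Kᵢ−1)/(1+ψ(Kᵢ−1)) = 0.
Feasibility: ΣzᵢKᵢ = 1.5583, Σzᵢ/Kᵢ = 1.2096 — both > 1, two phases present.
Newton iteration, ψ⁰ = 0.56:
  ψ = 0.5600: g = 0.02630, g' = -0.5729 → ψ = 0.6059
  ψ = 0.6059: g = 0.00045, g' = -0.5542 → ψ = 0.6067
Converged at ψ = 0.6067.
Compositions from xᵢ = zᵢ/(1+ψ(Kᵢ−1)), yᵢ = Kᵢxᵢ:
  isopentane: x = 0.1740, y = 0.5376
  MEK: x = 0.2693, y = 0.1562
  2-propanol: x = 0.5567, y = 0.3062

x_2-propanol = 0.5567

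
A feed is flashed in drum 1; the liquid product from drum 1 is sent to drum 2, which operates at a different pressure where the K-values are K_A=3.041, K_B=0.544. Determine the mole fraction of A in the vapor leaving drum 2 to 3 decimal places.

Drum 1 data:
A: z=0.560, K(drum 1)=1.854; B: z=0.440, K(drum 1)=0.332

y_A (drum 2) = 0.555

Drum 1:
Binary case is linear: z₁(K₁−1)(1+ψ₁(K₂−1)) + z₂(K₂−1)(1+ψ₁(K₁−1)) = 0
⇒ ψ₁ = [z₁(K₁−1)+z₂(K₂−1)] / [−(K₁−1)(K₂−1)] = 0.1843/0.5705 = 0.323
Drum-1 compositions:
  A: x = 0.439, y = 0.814
  B: x = 0.561, y = 0.186
Drum-2 feed = drum-1 liquid: z₂ = (0.4389, 0.5611).
Drum 2:
Newton–Raphson from ψ₂ = 0.38:
  ψ₂ = 0.380: g = 0.1950, g' = -0.751 → ψ₂ = 0.640
  ψ₂ = 0.640: g = 0.0272, g' = -0.576 → ψ₂ = 0.687
  ψ₂ = 0.687: g = 0.0003, g' = -0.564 → ψ₂ = 0.688
Converged at ψ₂ = 0.688.
  A: x = 0.183, y = 0.555
  B: x = 0.817, y = 0.445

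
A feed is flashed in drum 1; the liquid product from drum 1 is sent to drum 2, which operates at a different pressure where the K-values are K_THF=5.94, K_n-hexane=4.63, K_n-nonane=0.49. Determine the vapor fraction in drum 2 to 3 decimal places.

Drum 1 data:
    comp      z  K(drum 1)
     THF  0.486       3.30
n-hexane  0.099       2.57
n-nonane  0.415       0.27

Drum 1:
Material balance + equilibrium reduce to Σ zᵢ(Kᵢ−1)/(1+ψ₁(Kᵢ−1)) = 0.
Check two-phase: ΣzᵢKᵢ = 1.970 > 1 and Σzᵢ/Kᵢ = 1.723 > 1, so g(0) = 0.970 > 0 and g(1) = -0.723 < 0.
Newton iteration, ψ₁⁰ = 0.55:
  ψ₁ = 0.550: g = 0.0707, g' = -1.189 → ψ₁ = 0.610
  ψ₁ = 0.610: g = -0.0010, g' = -1.227 → ψ₁ = 0.609
Converged at ψ₁ = 0.609.
Drum-1 compositions:
  THF: x = 0.202, y = 0.668
  n-hexane: x = 0.051, y = 0.130
  n-nonane: x = 0.747, y = 0.202
Drum-2 feed = drum-1 liquid: z₂ = (0.2025, 0.0506, 0.7469).
Drum 2:
Iterate (Newton) starting at ψ₂ = 0.61:
  ψ₂ = 0.610: g = -0.2465, g' = -0.781 → ψ₂ = 0.294
  ψ₂ = 0.294: g = 0.0484, g' = -1.246 → ψ₂ = 0.333
  ψ₂ = 0.333: g = 0.0025, g' = -1.125 → ψ₂ = 0.335
Converged at ψ₂ = 0.335.
  THF: x = 0.076, y = 0.453
  n-hexane: x = 0.023, y = 0.106
  n-nonane: x = 0.901, y = 0.441

V/F (drum 2) = 0.335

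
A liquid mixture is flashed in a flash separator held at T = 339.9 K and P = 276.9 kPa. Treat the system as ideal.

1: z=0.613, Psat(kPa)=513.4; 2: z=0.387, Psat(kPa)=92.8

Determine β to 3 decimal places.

Raoult's law: Kᵢ = Pᵢˢᵃᵗ/P = Pᵢˢᵃᵗ/276.9.
  K_1 = 513.4/276.9 = 1.85410, K_2 = 92.8/276.9 = 0.33514
Binary case is linear: z₁(K₁−1)(1+β(K₂−1)) + z₂(K₂−1)(1+β(K₁−1)) = 0
⇒ β = [z₁(K₁−1)+z₂(K₂−1)] / [−(K₁−1)(K₂−1)] = 0.2663/0.5679 = 0.469

β = 0.469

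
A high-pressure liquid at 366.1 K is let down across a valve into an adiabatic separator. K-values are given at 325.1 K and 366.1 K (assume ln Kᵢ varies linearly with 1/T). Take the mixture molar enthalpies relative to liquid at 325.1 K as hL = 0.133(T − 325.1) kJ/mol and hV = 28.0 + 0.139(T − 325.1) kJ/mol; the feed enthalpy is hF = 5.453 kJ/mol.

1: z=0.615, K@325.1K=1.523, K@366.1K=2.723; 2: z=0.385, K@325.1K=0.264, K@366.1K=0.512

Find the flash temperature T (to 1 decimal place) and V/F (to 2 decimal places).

T = 327.4 K, V/F = 0.18

Adiabatic flash: solve Rachford–Rice at each trial T, then check hF = ψ·hV(T) + (1−ψ)·hL(T).
  T = 325.1 K: K = (1.523, 0.264), RR gives ψ = 0.099, H_out = 2.785 kJ/mol
  T = 366.1 K: K = (2.723, 0.512), RR gives ψ = 1.000, H_out = 33.699 kJ/mol
  T = 345.6 K: K = (2.072, 0.375), RR gives ψ = 0.625, H_out = 20.296 kJ/mol
  T = 335.4 K: K = (1.786, 0.317), RR gives ψ = 0.410, H_out = 12.878 kJ/mol
  T = 330.2 K: K = (1.650, 0.289), RR gives ψ = 0.273, H_out = 8.332 kJ/mol
  T = 327.6 K: K = (1.585, 0.276), RR gives ψ = 0.191, H_out = 5.683 kJ/mol
  T = 326.4 K: K = (1.555, 0.270), RR gives ψ = 0.149, H_out = 4.342 kJ/mol
Linear interpolation between T = 326.4 (H_out = 4.342) and T = 327.6 (H_out = 5.683) on hF = 5.453 gives T ≈ 327.4 K, at which ψ = 0.18.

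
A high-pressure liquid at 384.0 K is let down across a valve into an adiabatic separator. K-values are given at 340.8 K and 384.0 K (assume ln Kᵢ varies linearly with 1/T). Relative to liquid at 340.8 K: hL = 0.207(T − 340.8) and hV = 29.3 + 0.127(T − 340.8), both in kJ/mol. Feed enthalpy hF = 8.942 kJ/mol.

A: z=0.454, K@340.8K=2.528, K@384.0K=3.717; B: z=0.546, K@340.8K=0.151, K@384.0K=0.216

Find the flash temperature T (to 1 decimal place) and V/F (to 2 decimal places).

Adiabatic flash: solve Rachford–Rice at each trial T, then check hF = ψ·hV(T) + (1−ψ)·hL(T).
  T = 340.8 K: K = (2.528, 0.151), RR gives ψ = 0.177, H_out = 5.198 kJ/mol
  T = 384.0 K: K = (3.717, 0.216), RR gives ψ = 0.378, H_out = 18.715 kJ/mol
  T = 362.4 K: K = (3.101, 0.183), RR gives ψ = 0.295, H_out = 12.618 kJ/mol
  T = 351.6 K: K = (2.809, 0.167), RR gives ψ = 0.243, H_out = 9.140 kJ/mol
  T = 346.2 K: K = (2.667, 0.159), RR gives ψ = 0.212, H_out = 7.239 kJ/mol
  T = 348.9 K: K = (2.737, 0.163), RR gives ψ = 0.228, H_out = 8.205 kJ/mol
  T = 350.2 K: K = (2.772, 0.164), RR gives ψ = 0.235, H_out = 8.659 kJ/mol
Linear interpolation between T = 350.2 (H_out = 8.659) and T = 351.6 (H_out = 9.140) on hF = 8.942 gives T ≈ 351.0 K, at which ψ = 0.24.

T = 351.0 K, V/F = 0.24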